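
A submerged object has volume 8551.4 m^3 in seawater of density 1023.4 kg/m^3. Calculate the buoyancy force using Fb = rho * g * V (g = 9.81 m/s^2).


Formula: Fb = rho * g * V
Substituting: Fb = 1023.4 * 9.81 * 8551.4
Intermediate: 1023.4 * 9.81 = 10039.554
Result: Fb = 10039.554 * 8551.4 ≈ 85852000 N (5 s.f.)

85852000 N


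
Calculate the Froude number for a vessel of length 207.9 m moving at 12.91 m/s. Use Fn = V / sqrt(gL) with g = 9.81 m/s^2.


Formula: Fn = V / sqrt(g * L)
Step 1 — g * L = 9.81 * 207.9 = 2039.499
Step 2 — sqrt(g * L) = sqrt(2039.499) = 45.160813
Step 3 — Fn = 12.91 / 45.160813 ≈ 0.28587 (5 s.f.)

0.28587


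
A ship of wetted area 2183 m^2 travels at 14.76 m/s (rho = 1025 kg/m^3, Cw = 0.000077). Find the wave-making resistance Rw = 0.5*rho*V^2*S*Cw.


Formula: Rw = 0.5 * rho * V^2 * S * Cw
Step 1 — V^2 = 14.76^2 = 217.8576
Step 2 — 0.5 * rho * V^2 = 0.5 * 1025 * 217.8576 = 111652.02
Step 3 — Rw = 111652.02 * 2183 * 0.000077 ≈ 18768 N (5 s.f.)

18768 N


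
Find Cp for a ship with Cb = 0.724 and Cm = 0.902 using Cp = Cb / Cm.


Formula: Cp = Cb / Cm
Substituting: Cp = 0.724 / 0.902
Result: Cp ≈ 0.80266 (5 s.f.)

0.80266


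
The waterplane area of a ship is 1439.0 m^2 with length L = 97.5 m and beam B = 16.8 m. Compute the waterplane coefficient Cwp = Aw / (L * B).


Formula: Cwp = Aw / (L * B)
Step 1 — L * B = 97.5 * 16.8 = 1638.0 m^2
Step 2 — Cwp = 1439.0 / 1638.0 ≈ 0.87851 (5 s.f.)

0.87851


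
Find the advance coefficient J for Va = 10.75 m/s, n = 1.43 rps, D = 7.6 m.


Formula: J = Va / (n * D)
Step 1 — n * D = 1.43 * 7.6 = 10.868
Step 2 — J = 10.75 / 10.868 ≈ 0.98914 (5 s.f.)

0.98914


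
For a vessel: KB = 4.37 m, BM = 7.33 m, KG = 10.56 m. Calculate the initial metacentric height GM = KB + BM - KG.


Formula: GM = KB + BM - KG
Step 1 — KM = KB + BM = 4.37 + 7.33 = 11.7 m
Step 2 — GM = KM - KG = 11.7 - 10.56 = 1.14 m

1.14 m


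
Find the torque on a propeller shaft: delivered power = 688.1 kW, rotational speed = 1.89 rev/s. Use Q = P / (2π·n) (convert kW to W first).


Formula: Q = P_W / (2 * pi * n)
Step 1 — P_W = 688.1 kW * 1000 = 688100.0 W
Step 2 — 2 * pi * n = 2 * pi * 1.89 = 11.87522
Step 3 — Q = 688100.0 / 11.87522 ≈ 57944 N·m (5 s.f.)

57944 N·m


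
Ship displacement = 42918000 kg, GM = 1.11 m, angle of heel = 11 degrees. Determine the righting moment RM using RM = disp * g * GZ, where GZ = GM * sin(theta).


Formula: GZ = GM * sin(theta); RM = disp * g * GZ
Step 1 — GZ = 1.11 * sin(11°) = 1.11 * 0.190809 = 0.211798 m
Step 2 — RM = 42918000 * 9.81 * 0.211798 ≈ 89172000 N·m (5 s.f.)

89172000 N·m


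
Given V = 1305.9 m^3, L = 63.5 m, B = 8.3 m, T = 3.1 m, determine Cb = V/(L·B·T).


Formula: Cb = V / (L * B * T)
Step 1 — L * B * T = 63.5 * 8.3 * 3.1 = 1633.855 m^3
Step 2 — Cb = 1305.9 / 1633.855 ≈ 0.79928 (5 s.f.)

0.79928


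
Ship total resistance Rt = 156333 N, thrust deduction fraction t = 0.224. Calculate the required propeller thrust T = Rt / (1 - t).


Formula: T = Rt / (1 - t)
Step 1 — (1 - t) = 1 - 0.224 = 0.776
Step 2 — T = 156333 / 0.776 ≈ 201460 N (5 s.f.)

201460 N


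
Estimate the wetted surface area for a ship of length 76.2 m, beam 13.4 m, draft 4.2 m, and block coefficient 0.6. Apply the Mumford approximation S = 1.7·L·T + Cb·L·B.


Formula: S = 1.7*L*T + V/T with V = Cb*L*B*T, i.e. S = L * (1.7*T + Cb*B)
Step 1 — 1.7*T = 1.7 * 4.2 = 7.14 m
Step 2 — Cb*B = 0.6 * 13.4 = 8.04 m
Step 3 — 1.7*T + Cb*B = 7.14 + 8.04 = 15.18 m
Step 4 — S = 76.2 * 15.18 ≈ 1156.7 m^2 (5 s.f.)

1156.7 m^2


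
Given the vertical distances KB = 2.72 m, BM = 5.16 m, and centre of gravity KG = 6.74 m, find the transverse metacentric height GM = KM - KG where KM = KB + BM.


Formula: GM = KB + BM - KG
Step 1 — KM = KB + BM = 2.72 + 5.16 = 7.88 m
Step 2 — GM = KM - KG = 7.88 - 6.74 = 1.14 m

1.14 m


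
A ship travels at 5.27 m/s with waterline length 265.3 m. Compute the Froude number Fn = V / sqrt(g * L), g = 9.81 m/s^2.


Formula: Fn = V / sqrt(g * L)
Step 1 — g * L = 9.81 * 265.3 = 2602.593
Step 2 — sqrt(g * L) = sqrt(2602.593) = 51.015615
Step 3 — Fn = 5.27 / 51.015615 ≈ 0.10330 (5 s.f.)

0.10330


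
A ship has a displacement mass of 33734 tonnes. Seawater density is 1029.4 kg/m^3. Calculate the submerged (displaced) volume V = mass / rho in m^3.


Formula: V = mass / rho
Step 1 — convert tonnes to kg: 33734 t * 1000 = 33734000 kg
Step 2 — V = 33734000 / 1029.4 ≈ 32771 m^3 (5 s.f.)

32771 m^3


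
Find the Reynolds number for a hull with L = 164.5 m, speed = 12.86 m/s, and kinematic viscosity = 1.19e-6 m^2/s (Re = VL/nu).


Formula: Re = V * L / nu
Step 1 — V * L = 12.86 * 164.5 = 2115.47 m^2/s
Step 2 — Re = 2115.47 / 1.19e-6 = 1.78e+09

1.78e+09


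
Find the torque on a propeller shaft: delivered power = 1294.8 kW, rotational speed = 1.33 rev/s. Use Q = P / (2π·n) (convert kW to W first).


Formula: Q = P_W / (2 * pi * n)
Step 1 — P_W = 1294.8 kW * 1000 = 1294800.0 W
Step 2 — 2 * pi * n = 2 * pi * 1.33 = 8.356636
Step 3 — Q = 1294800.0 / 8.356636 ≈ 154940 N·m (5 s.f.)

154940 N·m


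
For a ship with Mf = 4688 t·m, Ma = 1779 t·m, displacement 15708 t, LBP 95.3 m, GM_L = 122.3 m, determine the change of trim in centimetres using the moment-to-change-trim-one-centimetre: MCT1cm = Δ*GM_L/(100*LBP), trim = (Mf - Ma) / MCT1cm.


Formula: net trimming moment = Mf - Ma; MCT1cm = Δ*GM_L/(100*LBP); trim = net moment / MCT1cm
Step 1 — net trimming moment = 4688 - 1779 = 2909 t·m
Step 2 — MCT1cm = 15708 * 122.3 / (100 * 95.3) = 201.5833 t·m/cm
Step 3 — trim = 2909 / 201.5833 ≈ 14.431 cm (5 s.f.)

14.431 cm


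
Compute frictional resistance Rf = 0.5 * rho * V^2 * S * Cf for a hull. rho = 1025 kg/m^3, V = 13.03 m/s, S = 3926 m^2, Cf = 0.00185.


Formula: Rf = 0.5 * rho * V^2 * S * Cf
Step 1 — V^2 = 13.03^2 = 169.7809
Step 2 — 0.5 * rho * V^2 = 0.5 * 1025 * 169.7809 = 87012.71125
Step 3 — Rf = 87012.71125 * 3926 * 0.00185 ≈ 631980 N (5 s.f.)

631980 N


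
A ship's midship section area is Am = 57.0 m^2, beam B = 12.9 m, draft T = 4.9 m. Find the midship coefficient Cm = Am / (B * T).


Formula: Cm = Am / (B * T)
Step 1 — B * T = 12.9 * 4.9 = 63.21 m^2
Step 2 — Cm = 57.0 / 63.21 ≈ 0.90176 (5 s.f.)

0.90176


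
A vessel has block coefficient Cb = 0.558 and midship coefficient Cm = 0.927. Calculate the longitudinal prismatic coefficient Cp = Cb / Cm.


Formula: Cp = Cb / Cm
Substituting: Cp = 0.558 / 0.927
Result: Cp ≈ 0.60194 (5 s.f.)

0.60194


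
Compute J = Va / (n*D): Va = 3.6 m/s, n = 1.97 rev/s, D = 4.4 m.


Formula: J = Va / (n * D)
Step 1 — n * D = 1.97 * 4.4 = 8.668
Step 2 — J = 3.6 / 8.668 ≈ 0.41532 (5 s.f.)

0.41532


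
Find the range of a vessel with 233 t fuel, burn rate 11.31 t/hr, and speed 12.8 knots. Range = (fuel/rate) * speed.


Formula: endurance = fuel / rate; range = endurance * speed
Step 1 — endurance = 233 / 11.31 = 20.6012 hours
Step 2 — range = 20.6012 * 12.8 ≈ 263.70 nautical miles (5 s.f.)

263.70 NM


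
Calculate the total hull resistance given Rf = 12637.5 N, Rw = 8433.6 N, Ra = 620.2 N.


Formula: Rt = Rf + Rw + Ra
Substituting: Rt = 12637.5 + 8433.6 + 620.2
Result: Rt = 21691.3 N

21691.3 N


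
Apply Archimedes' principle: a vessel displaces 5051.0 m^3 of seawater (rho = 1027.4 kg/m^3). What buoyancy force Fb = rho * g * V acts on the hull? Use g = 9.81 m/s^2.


Formula: Fb = rho * g * V
Substituting: Fb = 1027.4 * 9.81 * 5051.0
Intermediate: 1027.4 * 9.81 = 10078.794
Result: Fb = 10078.794 * 5051.0 ≈ 50908000 N (5 s.f.)

50908000 N


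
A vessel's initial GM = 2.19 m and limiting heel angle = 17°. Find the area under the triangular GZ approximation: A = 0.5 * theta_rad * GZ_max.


Formula: GZ_max = GM * sin(theta); Area = 0.5 * theta_rad * GZ_max
Step 1 — GZ_max = 2.19 * sin(17°) = 2.19 * 0.292372 = 0.640295 m
Step 2 — theta_rad = 17 * pi/180 = 0.296706 rad
Step 3 — Area = 0.5 * 0.296706 * 0.640295 ≈ 0.094990 m·rad (5 s.f.)

0.094990 m·rad


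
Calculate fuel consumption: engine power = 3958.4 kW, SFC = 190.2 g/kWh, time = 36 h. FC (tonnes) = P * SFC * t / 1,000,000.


Formula: FC (tonnes) = P * SFC * t / 1,000,000
Step 1 — P * SFC * t = 3958.4 * 190.2 * 36 = 27103956.48 g
Step 2 — FC (tonnes) = 27103956.48 / 1,000,000 ≈ 27.104 tonnes (5 s.f.)

27.104 tonnes


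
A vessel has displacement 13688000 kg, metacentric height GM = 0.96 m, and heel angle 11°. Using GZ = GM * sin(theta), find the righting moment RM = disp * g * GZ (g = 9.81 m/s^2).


Formula: GZ = GM * sin(theta); RM = disp * g * GZ
Step 1 — GZ = 0.96 * sin(11°) = 0.96 * 0.190809 = 0.183177 m
Step 2 — RM = 13688000 * 9.81 * 0.183177 ≈ 24597000 N·m (5 s.f.)

24597000 N·m


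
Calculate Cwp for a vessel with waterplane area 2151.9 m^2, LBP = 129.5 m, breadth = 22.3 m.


Formula: Cwp = Aw / (L * B)
Step 1 — L * B = 129.5 * 22.3 = 2887.85 m^2
Step 2 — Cwp = 2151.9 / 2887.85 ≈ 0.74516 (5 s.f.)

0.74516


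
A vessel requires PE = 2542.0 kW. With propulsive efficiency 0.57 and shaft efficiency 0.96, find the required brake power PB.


Formula: PB = PE / (eta_D * eta_S)
Step 1 — combined efficiency = eta_D * eta_S = 0.57 * 0.96 = 0.5472
Step 2 — PB = 2542.0 / 0.5472 ≈ 4645.5 kW (5 s.f.)

4645.5 kW


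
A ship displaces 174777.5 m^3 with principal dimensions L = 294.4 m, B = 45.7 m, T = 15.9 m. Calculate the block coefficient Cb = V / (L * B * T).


Formula: Cb = V / (L * B * T)
Step 1 — L * B * T = 294.4 * 45.7 * 15.9 = 213919.872 m^3
Step 2 — Cb = 174777.5 / 213919.872 ≈ 0.81702 (5 s.f.)

0.81702


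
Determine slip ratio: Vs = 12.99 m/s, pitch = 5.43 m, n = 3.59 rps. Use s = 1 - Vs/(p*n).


Formula: s = 1 - Vs / (p * n)
Step 1 — p * n = 5.43 * 3.59 = 19.4937
Step 2 — Vs / (p*n) = 12.99 / 19.4937 = 0.666369 (6 d.p.)
Step 3 — s = 1 - 0.666369 = 0.333631

0.333631


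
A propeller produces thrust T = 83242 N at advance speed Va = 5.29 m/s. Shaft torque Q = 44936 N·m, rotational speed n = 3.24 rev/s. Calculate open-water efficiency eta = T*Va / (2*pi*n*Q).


Formula: eta = T * Va / (2 * pi * n * Q)
Step 1 — numerator = T * Va = 83242 * 5.29 = 440350.18
Step 2 — 2 * pi * n = 2 * pi * 3.24 = 20.35752
Step 3 — denominator = 20.35752 * 44936 = 914785.52
Step 4 — eta = 440350.18 / 914785.52 ≈ 0.48137 (5 s.f.)

0.48137


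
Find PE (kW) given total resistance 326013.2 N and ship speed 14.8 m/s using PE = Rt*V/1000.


Formula: PE = Rt * V / 1000 (kW)
Step 1 — PE (W) = 326013.2 * 14.8 = 4824995.36 W
Step 2 — PE (kW) = 4824995.36 / 1000 ≈ 4825.0 kW (5 s.f.)

4825.0 kW


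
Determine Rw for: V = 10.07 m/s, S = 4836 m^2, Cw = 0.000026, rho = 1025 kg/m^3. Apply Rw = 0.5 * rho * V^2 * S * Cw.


Formula: Rw = 0.5 * rho * V^2 * S * Cw
Step 1 — V^2 = 10.07^2 = 101.4049
Step 2 — 0.5 * rho * V^2 = 0.5 * 1025 * 101.4049 = 51970.01125
Step 3 — Rw = 51970.01125 * 4836 * 0.000026 ≈ 6534.5 N (5 s.f.)

6534.5 N


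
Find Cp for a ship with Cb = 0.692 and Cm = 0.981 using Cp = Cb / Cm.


Formula: Cp = Cb / Cm
Substituting: Cp = 0.692 / 0.981
Result: Cp ≈ 0.70540 (5 s.f.)

0.70540


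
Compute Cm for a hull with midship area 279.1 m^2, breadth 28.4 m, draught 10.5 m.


Formula: Cm = Am / (B * T)
Step 1 — B * T = 28.4 * 10.5 = 298.2 m^2
Step 2 — Cm = 279.1 / 298.2 ≈ 0.93595 (5 s.f.)

0.93595


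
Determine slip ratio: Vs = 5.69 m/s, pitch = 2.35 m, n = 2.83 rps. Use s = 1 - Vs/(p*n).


Formula: s = 1 - Vs / (p * n)
Step 1 — p * n = 2.35 * 2.83 = 6.6505
Step 2 — Vs / (p*n) = 5.69 / 6.6505 = 0.855575 (6 d.p.)
Step 3 — s = 1 - 0.855575 = 0.144425

0.144425


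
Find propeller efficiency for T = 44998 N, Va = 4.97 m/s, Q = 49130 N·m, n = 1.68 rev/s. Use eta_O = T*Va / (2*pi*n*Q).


Formula: eta = T * Va / (2 * pi * n * Q)
Step 1 — numerator = T * Va = 44998 * 4.97 = 223640.06
Step 2 — 2 * pi * n = 2 * pi * 1.68 = 10.555751
Step 3 — denominator = 10.555751 * 49130 = 518604.05
Step 4 — eta = 223640.06 / 518604.05 ≈ 0.43123 (5 s.f.)

0.43123


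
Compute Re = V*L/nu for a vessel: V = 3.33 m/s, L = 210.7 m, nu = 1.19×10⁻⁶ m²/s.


Formula: Re = V * L / nu
Step 1 — V * L = 3.33 * 210.7 = 701.631 m^2/s
Step 2 — Re = 701.631 / 1.19e-6 = 5.90e+08

5.90e+08


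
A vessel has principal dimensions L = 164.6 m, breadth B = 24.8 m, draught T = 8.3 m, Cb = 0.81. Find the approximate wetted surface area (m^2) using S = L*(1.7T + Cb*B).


Formula: S = 1.7*L*T + V/T with V = Cb*L*B*T, i.e. S = L * (1.7*T + Cb*B)
Step 1 — 1.7*T = 1.7 * 8.3 = 14.11 m
Step 2 — Cb*B = 0.81 * 24.8 = 20.088 m
Step 3 — 1.7*T + Cb*B = 14.11 + 20.088 = 34.198 m
Step 4 — S = 164.6 * 34.198 ≈ 5629.0 m^2 (5 s.f.)

5629.0 m^2


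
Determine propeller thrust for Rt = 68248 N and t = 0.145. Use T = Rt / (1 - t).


Formula: T = Rt / (1 - t)
Step 1 — (1 - t) = 1 - 0.145 = 0.855
Step 2 — T = 68248 / 0.855 ≈ 79822 N (5 s.f.)

79822 N


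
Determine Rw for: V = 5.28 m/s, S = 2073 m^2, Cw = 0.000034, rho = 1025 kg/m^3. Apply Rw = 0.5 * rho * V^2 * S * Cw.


Formula: Rw = 0.5 * rho * V^2 * S * Cw
Step 1 — V^2 = 5.28^2 = 27.8784
Step 2 — 0.5 * rho * V^2 = 0.5 * 1025 * 27.8784 = 14287.68
Step 3 — Rw = 14287.68 * 2073 * 0.000034 ≈ 1007.0 N (5 s.f.)

1007.0 N


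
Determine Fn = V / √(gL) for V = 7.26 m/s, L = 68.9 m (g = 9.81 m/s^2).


Formula: Fn = V / sqrt(g * L)
Step 1 — g * L = 9.81 * 68.9 = 675.909
Step 2 — sqrt(g * L) = sqrt(675.909) = 25.99825
Step 3 — Fn = 7.26 / 25.99825 ≈ 0.27925 (5 s.f.)

0.27925


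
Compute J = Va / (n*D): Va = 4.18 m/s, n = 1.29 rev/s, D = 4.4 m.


Formula: J = Va / (n * D)
Step 1 — n * D = 1.29 * 4.4 = 5.676
Step 2 — J = 4.18 / 5.676 ≈ 0.73643 (5 s.f.)

0.73643


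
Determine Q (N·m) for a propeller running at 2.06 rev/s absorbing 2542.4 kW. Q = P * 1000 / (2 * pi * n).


Formula: Q = P_W / (2 * pi * n)
Step 1 — P_W = 2542.4 kW * 1000 = 2542400.0 W
Step 2 — 2 * pi * n = 2 * pi * 2.06 = 12.943362
Step 3 — Q = 2542400.0 / 12.943362 ≈ 196430 N·m (5 s.f.)

196430 N·m


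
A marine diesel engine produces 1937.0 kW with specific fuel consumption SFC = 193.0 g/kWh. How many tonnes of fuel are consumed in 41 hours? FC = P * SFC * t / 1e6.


Formula: FC (tonnes) = P * SFC * t / 1,000,000
Step 1 — P * SFC * t = 1937.0 * 193.0 * 41 = 15327481.0 g
Step 2 — FC (tonnes) = 15327481.0 / 1,000,000 ≈ 15.327 tonnes (5 s.f.)

15.327 tonnes


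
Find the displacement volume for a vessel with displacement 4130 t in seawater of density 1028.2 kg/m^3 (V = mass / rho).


Formula: V = mass / rho
Step 1 — convert tonnes to kg: 4130 t * 1000 = 4130000 kg
Step 2 — V = 4130000 / 1028.2 ≈ 4016.7 m^3 (5 s.f.)

4016.7 m^3


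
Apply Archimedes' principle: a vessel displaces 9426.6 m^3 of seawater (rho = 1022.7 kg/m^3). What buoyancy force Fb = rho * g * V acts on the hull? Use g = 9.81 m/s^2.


Formula: Fb = rho * g * V
Substituting: Fb = 1022.7 * 9.81 * 9426.6
Intermediate: 1022.7 * 9.81 = 10032.687
Result: Fb = 10032.687 * 9426.6 ≈ 94574000 N (5 s.f.)

94574000 N


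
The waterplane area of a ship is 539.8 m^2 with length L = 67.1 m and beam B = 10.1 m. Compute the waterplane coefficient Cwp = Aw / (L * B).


Formula: Cwp = Aw / (L * B)
Step 1 — L * B = 67.1 * 10.1 = 677.71 m^2
Step 2 — Cwp = 539.8 / 677.71 ≈ 0.79651 (5 s.f.)

0.79651


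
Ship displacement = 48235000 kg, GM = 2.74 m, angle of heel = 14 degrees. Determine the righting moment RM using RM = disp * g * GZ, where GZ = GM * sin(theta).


Formula: GZ = GM * sin(theta); RM = disp * g * GZ
Step 1 — GZ = 2.74 * sin(14°) = 2.74 * 0.241922 = 0.662866 m
Step 2 — RM = 48235000 * 9.81 * 0.662866 ≈ 313660000 N·m (5 s.f.)

313660000 N·m


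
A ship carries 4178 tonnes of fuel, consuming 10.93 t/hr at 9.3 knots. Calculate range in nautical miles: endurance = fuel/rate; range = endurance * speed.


Formula: endurance = fuel / rate; range = endurance * speed
Step 1 — endurance = 4178 / 10.93 = 382.2507 hours
Step 2 — range = 382.2507 * 9.3 ≈ 3554.9 nautical miles (5 s.f.)

3554.9 NM


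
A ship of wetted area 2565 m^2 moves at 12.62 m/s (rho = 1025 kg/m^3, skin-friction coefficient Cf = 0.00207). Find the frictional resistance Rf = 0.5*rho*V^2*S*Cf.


Formula: Rf = 0.5 * rho * V^2 * S * Cf
Step 1 — V^2 = 12.62^2 = 159.2644
Step 2 — 0.5 * rho * V^2 = 0.5 * 1025 * 159.2644 = 81623.005
Step 3 — Rf = 81623.005 * 2565 * 0.00207 ≈ 433380 N (5 s.f.)

433380 N


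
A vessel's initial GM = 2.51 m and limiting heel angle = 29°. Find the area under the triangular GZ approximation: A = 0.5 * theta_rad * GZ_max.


Formula: GZ_max = GM * sin(theta); Area = 0.5 * theta_rad * GZ_max
Step 1 — GZ_max = 2.51 * sin(29°) = 2.51 * 0.48481 = 1.216873 m
Step 2 — theta_rad = 29 * pi/180 = 0.506145 rad
Step 3 — Area = 0.5 * 0.506145 * 1.216873 ≈ 0.30796 m·rad (5 s.f.)

0.30796 m·rad


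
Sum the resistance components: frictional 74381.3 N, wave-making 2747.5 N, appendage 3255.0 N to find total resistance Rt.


Formula: Rt = Rf + Rw + Ra
Substituting: Rt = 74381.3 + 2747.5 + 3255.0
Result: Rt = 80383.8 N

80383.8 N


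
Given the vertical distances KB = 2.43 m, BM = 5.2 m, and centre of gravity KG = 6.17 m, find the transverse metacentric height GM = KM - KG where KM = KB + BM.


Formula: GM = KB + BM - KG
Step 1 — KM = KB + BM = 2.43 + 5.2 = 7.63 m
Step 2 — GM = KM - KG = 7.63 - 6.17 = 1.46 m

1.46 m


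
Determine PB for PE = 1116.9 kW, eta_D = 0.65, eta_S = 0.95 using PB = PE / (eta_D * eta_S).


Formula: PB = PE / (eta_D * eta_S)
Step 1 — combined efficiency = eta_D * eta_S = 0.65 * 0.95 = 0.6175
Step 2 — PB = 1116.9 / 0.6175 ≈ 1808.7 kW (5 s.f.)

1808.7 kW


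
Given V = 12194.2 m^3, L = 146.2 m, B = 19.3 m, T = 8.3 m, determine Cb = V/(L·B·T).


Formula: Cb = V / (L * B * T)
Step 1 — L * B * T = 146.2 * 19.3 * 8.3 = 23419.778 m^3
Step 2 — Cb = 12194.2 / 23419.778 ≈ 0.52068 (5 s.f.)

0.52068


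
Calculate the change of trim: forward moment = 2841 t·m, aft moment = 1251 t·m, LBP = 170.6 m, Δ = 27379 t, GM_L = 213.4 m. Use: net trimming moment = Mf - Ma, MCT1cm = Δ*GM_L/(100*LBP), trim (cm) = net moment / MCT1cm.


Formula: net trimming moment = Mf - Ma; MCT1cm = Δ*GM_L/(100*LBP); trim = net moment / MCT1cm
Step 1 — net trimming moment = 2841 - 1251 = 1590 t·m
Step 2 — MCT1cm = 27379 * 213.4 / (100 * 170.6) = 342.4782 t·m/cm
Step 3 — trim = 1590 / 342.4782 ≈ 4.6426 cm (5 s.f.)

4.6426 cm


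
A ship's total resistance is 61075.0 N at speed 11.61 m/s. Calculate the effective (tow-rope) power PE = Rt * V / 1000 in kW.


Formula: PE = Rt * V / 1000 (kW)
Step 1 — PE (W) = 61075.0 * 11.61 = 709080.75 W
Step 2 — PE (kW) = 709080.75 / 1000 ≈ 709.08 kW (5 s.f.)

709.08 kW


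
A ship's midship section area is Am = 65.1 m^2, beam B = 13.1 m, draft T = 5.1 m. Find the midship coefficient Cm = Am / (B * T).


Formula: Cm = Am / (B * T)
Step 1 — B * T = 13.1 * 5.1 = 66.81 m^2
Step 2 — Cm = 65.1 / 66.81 ≈ 0.97441 (5 s.f.)

0.97441


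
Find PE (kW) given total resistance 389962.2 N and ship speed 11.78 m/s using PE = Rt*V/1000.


Formula: PE = Rt * V / 1000 (kW)
Step 1 — PE (W) = 389962.2 * 11.78 = 4593754.716 W
Step 2 — PE (kW) = 4593754.716 / 1000 ≈ 4593.8 kW (5 s.f.)

4593.8 kW


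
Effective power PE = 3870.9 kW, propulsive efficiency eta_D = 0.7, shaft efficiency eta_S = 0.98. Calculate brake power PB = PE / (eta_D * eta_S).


Formula: PB = PE / (eta_D * eta_S)
Step 1 — combined efficiency = eta_D * eta_S = 0.7 * 0.98 = 0.686
Step 2 — PB = 3870.9 / 0.686 ≈ 5642.7 kW (5 s.f.)

5642.7 kW


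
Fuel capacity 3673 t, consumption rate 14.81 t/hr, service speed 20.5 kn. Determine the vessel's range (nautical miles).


Formula: endurance = fuel / rate; range = endurance * speed
Step 1 — endurance = 3673 / 14.81 = 248.0081 hours
Step 2 — range = 248.0081 * 20.5 ≈ 5084.2 nautical miles (5 s.f.)

5084.2 NM


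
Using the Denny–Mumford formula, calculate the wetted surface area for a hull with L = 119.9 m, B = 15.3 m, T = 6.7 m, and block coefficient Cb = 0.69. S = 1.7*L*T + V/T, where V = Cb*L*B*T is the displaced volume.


Formula: S = 1.7*L*T + V/T with V = Cb*L*B*T, i.e. S = L * (1.7*T + Cb*B)
Step 1 — 1.7*T = 1.7 * 6.7 = 11.39 m
Step 2 — Cb*B = 0.69 * 15.3 = 10.557 m
Step 3 — 1.7*T + Cb*B = 11.39 + 10.557 = 21.947 m
Step 4 — S = 119.9 * 21.947 ≈ 2631.4 m^2 (5 s.f.)

2631.4 m^2


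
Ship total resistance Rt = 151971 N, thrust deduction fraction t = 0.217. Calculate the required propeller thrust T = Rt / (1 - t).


Formula: T = Rt / (1 - t)
Step 1 — (1 - t) = 1 - 0.217 = 0.783
Step 2 — T = 151971 / 0.783 ≈ 194090 N (5 s.f.)

194090 N


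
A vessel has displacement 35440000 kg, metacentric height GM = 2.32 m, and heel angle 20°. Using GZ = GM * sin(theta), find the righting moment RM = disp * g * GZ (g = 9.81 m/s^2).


Formula: GZ = GM * sin(theta); RM = disp * g * GZ
Step 1 — GZ = 2.32 * sin(20°) = 2.32 * 0.34202 = 0.793486 m
Step 2 — RM = 35440000 * 9.81 * 0.793486 ≈ 275870000 N·m (5 s.f.)

275870000 N·m


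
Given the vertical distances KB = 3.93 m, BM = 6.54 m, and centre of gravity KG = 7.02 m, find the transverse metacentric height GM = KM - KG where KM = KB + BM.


Formula: GM = KB + BM - KG
Step 1 — KM = KB + BM = 3.93 + 6.54 = 10.47 m
Step 2 — GM = KM - KG = 10.47 - 7.02 = 3.45 m

3.45 m


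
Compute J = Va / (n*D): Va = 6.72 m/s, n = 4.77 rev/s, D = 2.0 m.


Formula: J = Va / (n * D)
Step 1 — n * D = 4.77 * 2.0 = 9.54
Step 2 — J = 6.72 / 9.54 ≈ 0.70440 (5 s.f.)

0.70440


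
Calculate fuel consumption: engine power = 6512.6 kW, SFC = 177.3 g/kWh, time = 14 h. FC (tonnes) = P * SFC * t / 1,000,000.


Formula: FC (tonnes) = P * SFC * t / 1,000,000
Step 1 — P * SFC * t = 6512.6 * 177.3 * 14 = 16165575.72 g
Step 2 — FC (tonnes) = 16165575.72 / 1,000,000 ≈ 16.166 tonnes (5 s.f.)

16.166 tonnes


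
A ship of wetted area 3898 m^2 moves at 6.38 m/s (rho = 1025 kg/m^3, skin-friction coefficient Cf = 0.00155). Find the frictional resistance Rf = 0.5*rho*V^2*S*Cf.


Formula: Rf = 0.5 * rho * V^2 * S * Cf
Step 1 — V^2 = 6.38^2 = 40.7044
Step 2 — 0.5 * rho * V^2 = 0.5 * 1025 * 40.7044 = 20861.005
Step 3 — Rf = 20861.005 * 3898 * 0.00155 ≈ 126040 N (5 s.f.)

126040 N


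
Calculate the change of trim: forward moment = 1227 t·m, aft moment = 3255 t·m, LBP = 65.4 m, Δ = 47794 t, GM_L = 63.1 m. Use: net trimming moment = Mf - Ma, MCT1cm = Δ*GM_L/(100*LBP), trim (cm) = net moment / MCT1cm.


Formula: net trimming moment = Mf - Ma; MCT1cm = Δ*GM_L/(100*LBP); trim = net moment / MCT1cm
Step 1 — net trimming moment = 1227 - 3255 = -2028 t·m
Step 2 — MCT1cm = 47794 * 63.1 / (100 * 65.4) = 461.1317 t·m/cm
Step 3 — trim = -2028 / 461.1317 ≈ -4.3979 cm (5 s.f.)

-4.3979 cm


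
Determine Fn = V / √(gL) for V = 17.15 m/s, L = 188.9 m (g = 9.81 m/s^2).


Formula: Fn = V / sqrt(g * L)
Step 1 — g * L = 9.81 * 188.9 = 1853.109
Step 2 — sqrt(g * L) = sqrt(1853.109) = 43.047753
Step 3 — Fn = 17.15 / 43.047753 ≈ 0.39839 (5 s.f.)

0.39839


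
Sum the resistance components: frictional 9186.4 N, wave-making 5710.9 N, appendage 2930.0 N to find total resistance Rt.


Formula: Rt = Rf + Rw + Ra
Substituting: Rt = 9186.4 + 5710.9 + 2930.0
Result: Rt = 17827.3 N

17827.3 N


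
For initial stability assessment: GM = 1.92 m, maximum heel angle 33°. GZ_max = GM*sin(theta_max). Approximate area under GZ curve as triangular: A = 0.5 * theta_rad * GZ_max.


Formula: GZ_max = GM * sin(theta); Area = 0.5 * theta_rad * GZ_max
Step 1 — GZ_max = 1.92 * sin(33°) = 1.92 * 0.544639 = 1.045707 m
Step 2 — theta_rad = 33 * pi/180 = 0.575959 rad
Step 3 — Area = 0.5 * 0.575959 * 1.045707 ≈ 0.30114 m·rad (5 s.f.)

0.30114 m·rad


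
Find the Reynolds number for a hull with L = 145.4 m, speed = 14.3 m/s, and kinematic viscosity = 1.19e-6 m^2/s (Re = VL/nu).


Formula: Re = V * L / nu
Step 1 — V * L = 14.3 * 145.4 = 2079.22 m^2/s
Step 2 — Re = 2079.22 / 1.19e-6 = 1.75e+09

1.75e+09


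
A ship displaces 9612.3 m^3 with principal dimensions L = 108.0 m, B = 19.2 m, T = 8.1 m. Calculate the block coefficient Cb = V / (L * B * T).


Formula: Cb = V / (L * B * T)
Step 1 — L * B * T = 108.0 * 19.2 * 8.1 = 16796.16 m^3
Step 2 — Cb = 9612.3 / 16796.16 ≈ 0.57229 (5 s.f.)

0.57229


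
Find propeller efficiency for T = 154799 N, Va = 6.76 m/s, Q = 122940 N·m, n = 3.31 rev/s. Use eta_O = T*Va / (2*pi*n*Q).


Formula: eta = T * Va / (2 * pi * n * Q)
Step 1 — numerator = T * Va = 154799 * 6.76 = 1046441.24
Step 2 — 2 * pi * n = 2 * pi * 3.31 = 20.797343
Step 3 — denominator = 20.797343 * 122940 = 2556825.35
Step 4 — eta = 1046441.24 / 2556825.35 ≈ 0.40927 (5 s.f.)

0.40927


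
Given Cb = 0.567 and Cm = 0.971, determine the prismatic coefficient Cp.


Formula: Cp = Cb / Cm
Substituting: Cp = 0.567 / 0.971
Result: Cp ≈ 0.58393 (5 s.f.)

0.58393


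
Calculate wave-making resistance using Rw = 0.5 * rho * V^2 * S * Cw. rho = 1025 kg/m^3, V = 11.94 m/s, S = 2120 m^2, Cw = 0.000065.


Formula: Rw = 0.5 * rho * V^2 * S * Cw
Step 1 — V^2 = 11.94^2 = 142.5636
Step 2 — 0.5 * rho * V^2 = 0.5 * 1025 * 142.5636 = 73063.845
Step 3 — Rw = 73063.845 * 2120 * 0.000065 ≈ 10068 N (5 s.f.)

10068 N


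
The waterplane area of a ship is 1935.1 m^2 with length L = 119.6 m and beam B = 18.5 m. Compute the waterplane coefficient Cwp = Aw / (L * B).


Formula: Cwp = Aw / (L * B)
Step 1 — L * B = 119.6 * 18.5 = 2212.6 m^2
Step 2 — Cwp = 1935.1 / 2212.6 ≈ 0.87458 (5 s.f.)

0.87458


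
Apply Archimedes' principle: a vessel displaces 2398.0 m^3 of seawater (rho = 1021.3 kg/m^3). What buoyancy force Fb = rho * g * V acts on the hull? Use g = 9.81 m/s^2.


Formula: Fb = rho * g * V
Substituting: Fb = 1021.3 * 9.81 * 2398.0
Intermediate: 1021.3 * 9.81 = 10018.953
Result: Fb = 10018.953 * 2398.0 ≈ 24025000 N (5 s.f.)

24025000 N


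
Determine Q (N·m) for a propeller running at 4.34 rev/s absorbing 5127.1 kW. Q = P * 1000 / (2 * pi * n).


Formula: Q = P_W / (2 * pi * n)
Step 1 — P_W = 5127.1 kW * 1000 = 5127100.0 W
Step 2 — 2 * pi * n = 2 * pi * 4.34 = 27.269024
Step 3 — Q = 5127100.0 / 27.269024 ≈ 188020 N·m (5 s.f.)

188020 N·m


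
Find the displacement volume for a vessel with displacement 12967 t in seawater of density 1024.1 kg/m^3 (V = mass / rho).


Formula: V = mass / rho
Step 1 — convert tonnes to kg: 12967 t * 1000 = 12967000 kg
Step 2 — V = 12967000 / 1024.1 ≈ 12662 m^3 (5 s.f.)

12662 m^3


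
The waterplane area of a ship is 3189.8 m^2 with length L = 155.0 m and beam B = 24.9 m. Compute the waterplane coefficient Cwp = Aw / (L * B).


Formula: Cwp = Aw / (L * B)
Step 1 — L * B = 155.0 * 24.9 = 3859.5 m^2
Step 2 — Cwp = 3189.8 / 3859.5 ≈ 0.82648 (5 s.f.)

0.82648


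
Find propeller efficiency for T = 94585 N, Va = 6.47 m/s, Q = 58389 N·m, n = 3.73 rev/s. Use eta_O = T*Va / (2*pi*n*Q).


Formula: eta = T * Va / (2 * pi * n * Q)
Step 1 — numerator = T * Va = 94585 * 6.47 = 611964.95
Step 2 — 2 * pi * n = 2 * pi * 3.73 = 23.436281
Step 3 — denominator = 23.436281 * 58389 = 1368421.01
Step 4 — eta = 611964.95 / 1368421.01 ≈ 0.44721 (5 s.f.)

0.44721


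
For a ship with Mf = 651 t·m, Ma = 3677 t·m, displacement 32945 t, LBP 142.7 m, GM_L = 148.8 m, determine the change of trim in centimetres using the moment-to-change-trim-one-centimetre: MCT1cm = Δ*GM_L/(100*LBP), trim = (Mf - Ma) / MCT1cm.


Formula: net trimming moment = Mf - Ma; MCT1cm = Δ*GM_L/(100*LBP); trim = net moment / MCT1cm
Step 1 — net trimming moment = 651 - 3677 = -3026 t·m
Step 2 — MCT1cm = 32945 * 148.8 / (100 * 142.7) = 343.533 t·m/cm
Step 3 — trim = -3026 / 343.533 ≈ -8.8085 cm (5 s.f.)

-8.8085 cm


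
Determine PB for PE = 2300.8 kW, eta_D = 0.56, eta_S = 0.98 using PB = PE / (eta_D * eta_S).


Formula: PB = PE / (eta_D * eta_S)
Step 1 — combined efficiency = eta_D * eta_S = 0.56 * 0.98 = 0.5488
Step 2 — PB = 2300.8 / 0.5488 ≈ 4192.4 kW (5 s.f.)

4192.4 kW


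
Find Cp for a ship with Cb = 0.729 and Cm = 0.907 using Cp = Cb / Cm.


Formula: Cp = Cb / Cm
Substituting: Cp = 0.729 / 0.907
Result: Cp ≈ 0.80375 (5 s.f.)

0.80375


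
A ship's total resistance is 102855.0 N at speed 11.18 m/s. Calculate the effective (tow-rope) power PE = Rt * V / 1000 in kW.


Formula: PE = Rt * V / 1000 (kW)
Step 1 — PE (W) = 102855.0 * 11.18 = 1149918.9 W
Step 2 — PE (kW) = 1149918.9 / 1000 ≈ 1149.9 kW (5 s.f.)

1149.9 kW


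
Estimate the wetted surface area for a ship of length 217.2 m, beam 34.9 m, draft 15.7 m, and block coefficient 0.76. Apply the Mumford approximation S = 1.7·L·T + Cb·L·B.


Formula: S = 1.7*L*T + V/T with V = Cb*L*B*T, i.e. S = L * (1.7*T + Cb*B)
Step 1 — 1.7*T = 1.7 * 15.7 = 26.69 m
Step 2 — Cb*B = 0.76 * 34.9 = 26.524 m
Step 3 — 1.7*T + Cb*B = 26.69 + 26.524 = 53.214 m
Step 4 — S = 217.2 * 53.214 ≈ 11558 m^2 (5 s.f.)

11558 m^2


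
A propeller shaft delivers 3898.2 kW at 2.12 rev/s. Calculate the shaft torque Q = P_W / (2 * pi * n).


Formula: Q = P_W / (2 * pi * n)
Step 1 — P_W = 3898.2 kW * 1000 = 3898200.0 W
Step 2 — 2 * pi * n = 2 * pi * 2.12 = 13.320353
Step 3 — Q = 3898200.0 / 13.320353 ≈ 292650 N·m (5 s.f.)

292650 N·m


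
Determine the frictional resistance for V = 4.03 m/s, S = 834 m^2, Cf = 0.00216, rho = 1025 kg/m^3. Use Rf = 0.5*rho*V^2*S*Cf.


Formula: Rf = 0.5 * rho * V^2 * S * Cf
Step 1 — V^2 = 4.03^2 = 16.2409
Step 2 — 0.5 * rho * V^2 = 0.5 * 1025 * 16.2409 = 8323.46125
Step 3 — Rf = 8323.46125 * 834 * 0.00216 ≈ 14994 N (5 s.f.)

14994 N


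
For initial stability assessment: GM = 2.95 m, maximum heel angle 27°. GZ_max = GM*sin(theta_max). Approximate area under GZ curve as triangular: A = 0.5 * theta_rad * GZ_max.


Formula: GZ_max = GM * sin(theta); Area = 0.5 * theta_rad * GZ_max
Step 1 — GZ_max = 2.95 * sin(27°) = 2.95 * 0.45399 = 1.339271 m
Step 2 — theta_rad = 27 * pi/180 = 0.471239 rad
Step 3 — Area = 0.5 * 0.471239 * 1.339271 ≈ 0.31556 m·rad (5 s.f.)

0.31556 m·rad


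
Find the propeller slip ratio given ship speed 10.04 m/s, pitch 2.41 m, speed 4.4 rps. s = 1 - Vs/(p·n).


Formula: s = 1 - Vs / (p * n)
Step 1 — p * n = 2.41 * 4.4 = 10.604
Step 2 — Vs / (p*n) = 10.04 / 10.604 = 0.946813 (6 d.p.)
Step 3 — s = 1 - 0.946813 = 0.053187

0.053187


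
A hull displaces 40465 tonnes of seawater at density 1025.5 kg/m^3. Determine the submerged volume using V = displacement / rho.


Formula: V = mass / rho
Step 1 — convert tonnes to kg: 40465 t * 1000 = 40465000 kg
Step 2 — V = 40465000 / 1025.5 ≈ 39459 m^3 (5 s.f.)

39459 m^3


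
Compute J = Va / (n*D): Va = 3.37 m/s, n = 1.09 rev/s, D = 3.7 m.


Formula: J = Va / (n * D)
Step 1 — n * D = 1.09 * 3.7 = 4.033
Step 2 — J = 3.37 / 4.033 ≈ 0.83561 (5 s.f.)

0.83561


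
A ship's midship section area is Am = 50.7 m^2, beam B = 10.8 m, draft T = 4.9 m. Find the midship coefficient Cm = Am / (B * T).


Formula: Cm = Am / (B * T)
Step 1 — B * T = 10.8 * 4.9 = 52.92 m^2
Step 2 — Cm = 50.7 / 52.92 ≈ 0.95805 (5 s.f.)

0.95805


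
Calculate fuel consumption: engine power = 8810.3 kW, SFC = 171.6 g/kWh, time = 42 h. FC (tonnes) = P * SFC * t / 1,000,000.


Formula: FC (tonnes) = P * SFC * t / 1,000,000
Step 1 — P * SFC * t = 8810.3 * 171.6 * 42 = 63497594.16 g
Step 2 — FC (tonnes) = 63497594.16 / 1,000,000 ≈ 63.498 tonnes (5 s.f.)

63.498 tonnes


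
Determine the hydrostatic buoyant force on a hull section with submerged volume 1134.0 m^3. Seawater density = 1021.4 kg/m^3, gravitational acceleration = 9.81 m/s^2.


Formula: Fb = rho * g * V
Substituting: Fb = 1021.4 * 9.81 * 1134.0
Intermediate: 1021.4 * 9.81 = 10019.934
Result: Fb = 10019.934 * 1134.0 ≈ 11363000 N (5 s.f.)

11363000 N


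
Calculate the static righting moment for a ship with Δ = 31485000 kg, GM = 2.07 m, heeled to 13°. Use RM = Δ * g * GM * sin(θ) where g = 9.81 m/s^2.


Formula: GZ = GM * sin(theta); RM = disp * g * GZ
Step 1 — GZ = 2.07 * sin(13°) = 2.07 * 0.224951 = 0.465649 m
Step 2 — RM = 31485000 * 9.81 * 0.465649 ≈ 143820000 N·m (5 s.f.)

143820000 N·m


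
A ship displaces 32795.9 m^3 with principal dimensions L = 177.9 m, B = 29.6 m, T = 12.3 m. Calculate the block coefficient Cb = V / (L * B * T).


Formula: Cb = V / (L * B * T)
Step 1 — L * B * T = 177.9 * 29.6 * 12.3 = 64769.832 m^3
Step 2 — Cb = 32795.9 / 64769.832 ≈ 0.50635 (5 s.f.)

0.50635


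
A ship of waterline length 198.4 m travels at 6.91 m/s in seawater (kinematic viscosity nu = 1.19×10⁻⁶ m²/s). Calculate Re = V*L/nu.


Formula: Re = V * L / nu
Step 1 — V * L = 6.91 * 198.4 = 1370.944 m^2/s
Step 2 — Re = 1370.944 / 1.19e-6 = 1.15e+09

1.15e+09


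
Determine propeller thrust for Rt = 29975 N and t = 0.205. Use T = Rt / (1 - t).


Formula: T = Rt / (1 - t)
Step 1 — (1 - t) = 1 - 0.205 = 0.795
Step 2 — T = 29975 / 0.795 ≈ 37704 N (5 s.f.)

37704 N


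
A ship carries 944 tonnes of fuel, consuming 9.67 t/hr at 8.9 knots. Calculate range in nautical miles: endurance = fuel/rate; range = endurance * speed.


Formula: endurance = fuel / rate; range = endurance * speed
Step 1 — endurance = 944 / 9.67 = 97.6215 hours
Step 2 — range = 97.6215 * 8.9 ≈ 868.83 nautical miles (5 s.f.)

868.83 NM


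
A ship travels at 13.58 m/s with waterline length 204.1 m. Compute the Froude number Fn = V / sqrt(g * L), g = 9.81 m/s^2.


Formula: Fn = V / sqrt(g * L)
Step 1 — g * L = 9.81 * 204.1 = 2002.221
Step 2 — sqrt(g * L) = sqrt(2002.221) = 44.746184
Step 3 — Fn = 13.58 / 44.746184 ≈ 0.30349 (5 s.f.)

0.30349


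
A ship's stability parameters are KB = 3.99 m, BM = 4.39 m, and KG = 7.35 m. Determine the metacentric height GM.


Formula: GM = KB + BM - KG
Step 1 — KM = KB + BM = 3.99 + 4.39 = 8.38 m
Step 2 — GM = KM - KG = 8.38 - 7.35 = 1.03 m

1.03 m


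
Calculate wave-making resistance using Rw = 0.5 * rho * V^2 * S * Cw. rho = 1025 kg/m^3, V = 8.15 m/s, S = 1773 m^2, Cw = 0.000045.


Formula: Rw = 0.5 * rho * V^2 * S * Cw
Step 1 — V^2 = 8.15^2 = 66.4225
Step 2 — 0.5 * rho * V^2 = 0.5 * 1025 * 66.4225 = 34041.53125
Step 3 — Rw = 34041.53125 * 1773 * 0.000045 ≈ 2716.0 N (5 s.f.)

2716.0 N


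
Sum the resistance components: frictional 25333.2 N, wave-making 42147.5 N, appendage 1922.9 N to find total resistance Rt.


Formula: Rt = Rf + Rw + Ra
Substituting: Rt = 25333.2 + 42147.5 + 1922.9
Result: Rt = 69403.6 N

69403.6 N


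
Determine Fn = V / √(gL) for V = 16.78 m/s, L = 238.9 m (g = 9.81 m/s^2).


Formula: Fn = V / sqrt(g * L)
Step 1 — g * L = 9.81 * 238.9 = 2343.609
Step 2 — sqrt(g * L) = sqrt(2343.609) = 48.410836
Step 3 — Fn = 16.78 / 48.410836 ≈ 0.34662 (5 s.f.)

0.34662


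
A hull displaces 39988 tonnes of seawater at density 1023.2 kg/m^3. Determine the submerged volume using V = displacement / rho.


Formula: V = mass / rho
Step 1 — convert tonnes to kg: 39988 t * 1000 = 39988000 kg
Step 2 — V = 39988000 / 1023.2 ≈ 39081 m^3 (5 s.f.)

39081 m^3


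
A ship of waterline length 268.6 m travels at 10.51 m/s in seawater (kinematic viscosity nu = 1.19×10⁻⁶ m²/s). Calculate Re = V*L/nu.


Formula: Re = V * L / nu
Step 1 — V * L = 10.51 * 268.6 = 2822.986 m^2/s
Step 2 — Re = 2822.986 / 1.19e-6 = 2.37e+09

2.37e+09


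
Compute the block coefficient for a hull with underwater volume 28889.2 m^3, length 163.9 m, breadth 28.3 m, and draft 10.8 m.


Formula: Cb = V / (L * B * T)
Step 1 — L * B * T = 163.9 * 28.3 * 10.8 = 50094.396 m^3
Step 2 — Cb = 28889.2 / 50094.396 ≈ 0.57670 (5 s.f.)

0.57670


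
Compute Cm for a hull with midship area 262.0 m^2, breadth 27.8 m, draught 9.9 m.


Formula: Cm = Am / (B * T)
Step 1 — B * T = 27.8 * 9.9 = 275.22 m^2
Step 2 — Cm = 262.0 / 275.22 ≈ 0.95197 (5 s.f.)

0.95197


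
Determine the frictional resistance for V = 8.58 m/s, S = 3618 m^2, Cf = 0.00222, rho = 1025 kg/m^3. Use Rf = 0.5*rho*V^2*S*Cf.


Formula: Rf = 0.5 * rho * V^2 * S * Cf
Step 1 — V^2 = 8.58^2 = 73.6164
Step 2 — 0.5 * rho * V^2 = 0.5 * 1025 * 73.6164 = 37728.405
Step 3 — Rf = 37728.405 * 3618 * 0.00222 ≈ 303030 N (5 s.f.)

303030 N


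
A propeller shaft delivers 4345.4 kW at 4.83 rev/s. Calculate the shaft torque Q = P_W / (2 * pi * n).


Formula: Q = P_W / (2 * pi * n)
Step 1 — P_W = 4345.4 kW * 1000 = 4345400.0 W
Step 2 — 2 * pi * n = 2 * pi * 4.83 = 30.347785
Step 3 — Q = 4345400.0 / 30.347785 ≈ 143190 N·m (5 s.f.)

143190 N·m


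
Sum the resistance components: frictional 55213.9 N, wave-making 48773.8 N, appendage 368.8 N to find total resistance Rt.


Formula: Rt = Rf + Rw + Ra
Substituting: Rt = 55213.9 + 48773.8 + 368.8
Result: Rt = 104356.5 N

104356.5 N


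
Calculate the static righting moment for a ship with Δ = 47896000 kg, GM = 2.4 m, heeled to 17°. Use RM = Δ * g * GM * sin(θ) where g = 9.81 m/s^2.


Formula: GZ = GM * sin(theta); RM = disp * g * GZ
Step 1 — GZ = 2.4 * sin(17°) = 2.4 * 0.292372 = 0.701693 m
Step 2 — RM = 47896000 * 9.81 * 0.701693 ≈ 329700000 N·m (5 s.f.)

329700000 N·m


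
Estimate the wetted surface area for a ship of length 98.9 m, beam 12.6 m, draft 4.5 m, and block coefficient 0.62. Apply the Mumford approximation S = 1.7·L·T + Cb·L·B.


Formula: S = 1.7*L*T + V/T with V = Cb*L*B*T, i.e. S = L * (1.7*T + Cb*B)
Step 1 — 1.7*T = 1.7 * 4.5 = 7.65 m
Step 2 — Cb*B = 0.62 * 12.6 = 7.812 m
Step 3 — 1.7*T + Cb*B = 7.65 + 7.812 = 15.462 m
Step 4 — S = 98.9 * 15.462 ≈ 1529.2 m^2 (5 s.f.)

1529.2 m^2


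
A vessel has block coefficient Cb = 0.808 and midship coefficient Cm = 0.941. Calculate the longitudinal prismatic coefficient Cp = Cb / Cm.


Formula: Cp = Cb / Cm
Substituting: Cp = 0.808 / 0.941
Result: Cp ≈ 0.85866 (5 s.f.)

0.85866


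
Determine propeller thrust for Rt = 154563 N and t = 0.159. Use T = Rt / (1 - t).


Formula: T = Rt / (1 - t)
Step 1 — (1 - t) = 1 - 0.159 = 0.841
Step 2 — T = 154563 / 0.841 ≈ 183780 N (5 s.f.)

183780 N


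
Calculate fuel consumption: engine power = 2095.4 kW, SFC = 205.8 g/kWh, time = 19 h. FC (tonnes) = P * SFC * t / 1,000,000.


Formula: FC (tonnes) = P * SFC * t / 1,000,000
Step 1 — P * SFC * t = 2095.4 * 205.8 * 19 = 8193433.08 g
Step 2 — FC (tonnes) = 8193433.08 / 1,000,000 ≈ 8.1934 tonnes (5 s.f.)

8.1934 tonnes


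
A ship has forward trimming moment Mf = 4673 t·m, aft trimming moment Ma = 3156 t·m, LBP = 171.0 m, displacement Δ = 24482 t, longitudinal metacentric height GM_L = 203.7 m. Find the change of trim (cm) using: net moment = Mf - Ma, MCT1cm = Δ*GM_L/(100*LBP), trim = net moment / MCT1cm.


Formula: net trimming moment = Mf - Ma; MCT1cm = Δ*GM_L/(100*LBP); trim = net moment / MCT1cm
Step 1 — net trimming moment = 4673 - 3156 = 1517 t·m
Step 2 — MCT1cm = 24482 * 203.7 / (100 * 171.0) = 291.6365 t·m/cm
Step 3 — trim = 1517 / 291.6365 ≈ 5.2017 cm (5 s.f.)

5.2017 cm


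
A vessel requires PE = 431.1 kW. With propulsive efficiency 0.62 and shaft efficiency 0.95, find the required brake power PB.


Formula: PB = PE / (eta_D * eta_S)
Step 1 — combined efficiency = eta_D * eta_S = 0.62 * 0.95 = 0.589
Step 2 — PB = 431.1 / 0.589 ≈ 731.92 kW (5 s.f.)

731.92 kW


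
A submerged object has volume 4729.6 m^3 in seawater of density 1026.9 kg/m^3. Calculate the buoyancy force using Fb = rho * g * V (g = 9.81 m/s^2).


Formula: Fb = rho * g * V
Substituting: Fb = 1026.9 * 9.81 * 4729.6
Intermediate: 1026.9 * 9.81 = 10073.889
Result: Fb = 10073.889 * 4729.6 ≈ 47645000 N (5 s.f.)

47645000 N
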